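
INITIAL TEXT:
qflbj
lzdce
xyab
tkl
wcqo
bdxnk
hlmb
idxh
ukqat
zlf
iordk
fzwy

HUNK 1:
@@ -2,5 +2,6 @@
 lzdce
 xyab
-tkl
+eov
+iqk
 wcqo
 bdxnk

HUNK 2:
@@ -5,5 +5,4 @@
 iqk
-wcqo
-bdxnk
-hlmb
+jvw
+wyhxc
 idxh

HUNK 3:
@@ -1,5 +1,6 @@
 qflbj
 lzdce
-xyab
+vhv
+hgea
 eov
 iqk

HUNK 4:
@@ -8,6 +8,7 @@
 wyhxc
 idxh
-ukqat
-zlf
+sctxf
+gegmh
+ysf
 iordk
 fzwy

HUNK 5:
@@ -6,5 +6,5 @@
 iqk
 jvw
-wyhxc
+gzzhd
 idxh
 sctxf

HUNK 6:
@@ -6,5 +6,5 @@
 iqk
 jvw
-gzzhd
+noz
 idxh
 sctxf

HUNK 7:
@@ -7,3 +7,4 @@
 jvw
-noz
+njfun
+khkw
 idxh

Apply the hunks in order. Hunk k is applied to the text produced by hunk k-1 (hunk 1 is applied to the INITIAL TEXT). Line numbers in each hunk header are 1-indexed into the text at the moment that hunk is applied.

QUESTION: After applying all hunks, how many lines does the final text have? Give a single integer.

Answer: 15

Derivation:
Hunk 1: at line 2 remove [tkl] add [eov,iqk] -> 13 lines: qflbj lzdce xyab eov iqk wcqo bdxnk hlmb idxh ukqat zlf iordk fzwy
Hunk 2: at line 5 remove [wcqo,bdxnk,hlmb] add [jvw,wyhxc] -> 12 lines: qflbj lzdce xyab eov iqk jvw wyhxc idxh ukqat zlf iordk fzwy
Hunk 3: at line 1 remove [xyab] add [vhv,hgea] -> 13 lines: qflbj lzdce vhv hgea eov iqk jvw wyhxc idxh ukqat zlf iordk fzwy
Hunk 4: at line 8 remove [ukqat,zlf] add [sctxf,gegmh,ysf] -> 14 lines: qflbj lzdce vhv hgea eov iqk jvw wyhxc idxh sctxf gegmh ysf iordk fzwy
Hunk 5: at line 6 remove [wyhxc] add [gzzhd] -> 14 lines: qflbj lzdce vhv hgea eov iqk jvw gzzhd idxh sctxf gegmh ysf iordk fzwy
Hunk 6: at line 6 remove [gzzhd] add [noz] -> 14 lines: qflbj lzdce vhv hgea eov iqk jvw noz idxh sctxf gegmh ysf iordk fzwy
Hunk 7: at line 7 remove [noz] add [njfun,khkw] -> 15 lines: qflbj lzdce vhv hgea eov iqk jvw njfun khkw idxh sctxf gegmh ysf iordk fzwy
Final line count: 15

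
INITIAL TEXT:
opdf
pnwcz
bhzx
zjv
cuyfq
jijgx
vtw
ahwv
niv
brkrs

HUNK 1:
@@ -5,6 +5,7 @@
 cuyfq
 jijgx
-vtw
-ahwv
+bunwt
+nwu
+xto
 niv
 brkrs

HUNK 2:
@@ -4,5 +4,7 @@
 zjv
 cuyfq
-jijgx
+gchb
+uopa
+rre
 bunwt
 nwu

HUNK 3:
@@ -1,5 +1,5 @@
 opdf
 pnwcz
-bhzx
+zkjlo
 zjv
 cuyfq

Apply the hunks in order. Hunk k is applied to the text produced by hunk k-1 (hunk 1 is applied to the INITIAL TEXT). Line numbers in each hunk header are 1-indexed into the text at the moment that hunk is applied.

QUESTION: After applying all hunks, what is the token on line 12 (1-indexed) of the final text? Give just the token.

Answer: niv

Derivation:
Hunk 1: at line 5 remove [vtw,ahwv] add [bunwt,nwu,xto] -> 11 lines: opdf pnwcz bhzx zjv cuyfq jijgx bunwt nwu xto niv brkrs
Hunk 2: at line 4 remove [jijgx] add [gchb,uopa,rre] -> 13 lines: opdf pnwcz bhzx zjv cuyfq gchb uopa rre bunwt nwu xto niv brkrs
Hunk 3: at line 1 remove [bhzx] add [zkjlo] -> 13 lines: opdf pnwcz zkjlo zjv cuyfq gchb uopa rre bunwt nwu xto niv brkrs
Final line 12: niv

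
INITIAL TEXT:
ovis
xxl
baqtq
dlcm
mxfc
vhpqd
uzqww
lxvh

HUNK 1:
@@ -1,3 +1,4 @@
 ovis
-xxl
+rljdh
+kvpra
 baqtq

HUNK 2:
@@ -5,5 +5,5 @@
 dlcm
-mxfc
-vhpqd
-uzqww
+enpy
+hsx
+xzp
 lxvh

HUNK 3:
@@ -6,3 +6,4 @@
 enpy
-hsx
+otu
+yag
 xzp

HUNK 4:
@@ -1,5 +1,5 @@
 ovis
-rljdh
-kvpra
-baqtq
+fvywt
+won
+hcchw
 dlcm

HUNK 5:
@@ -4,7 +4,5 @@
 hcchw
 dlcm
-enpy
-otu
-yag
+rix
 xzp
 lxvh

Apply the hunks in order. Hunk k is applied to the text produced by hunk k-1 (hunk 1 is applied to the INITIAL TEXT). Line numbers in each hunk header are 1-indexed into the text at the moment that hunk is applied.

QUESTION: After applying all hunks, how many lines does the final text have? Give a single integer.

Answer: 8

Derivation:
Hunk 1: at line 1 remove [xxl] add [rljdh,kvpra] -> 9 lines: ovis rljdh kvpra baqtq dlcm mxfc vhpqd uzqww lxvh
Hunk 2: at line 5 remove [mxfc,vhpqd,uzqww] add [enpy,hsx,xzp] -> 9 lines: ovis rljdh kvpra baqtq dlcm enpy hsx xzp lxvh
Hunk 3: at line 6 remove [hsx] add [otu,yag] -> 10 lines: ovis rljdh kvpra baqtq dlcm enpy otu yag xzp lxvh
Hunk 4: at line 1 remove [rljdh,kvpra,baqtq] add [fvywt,won,hcchw] -> 10 lines: ovis fvywt won hcchw dlcm enpy otu yag xzp lxvh
Hunk 5: at line 4 remove [enpy,otu,yag] add [rix] -> 8 lines: ovis fvywt won hcchw dlcm rix xzp lxvh
Final line count: 8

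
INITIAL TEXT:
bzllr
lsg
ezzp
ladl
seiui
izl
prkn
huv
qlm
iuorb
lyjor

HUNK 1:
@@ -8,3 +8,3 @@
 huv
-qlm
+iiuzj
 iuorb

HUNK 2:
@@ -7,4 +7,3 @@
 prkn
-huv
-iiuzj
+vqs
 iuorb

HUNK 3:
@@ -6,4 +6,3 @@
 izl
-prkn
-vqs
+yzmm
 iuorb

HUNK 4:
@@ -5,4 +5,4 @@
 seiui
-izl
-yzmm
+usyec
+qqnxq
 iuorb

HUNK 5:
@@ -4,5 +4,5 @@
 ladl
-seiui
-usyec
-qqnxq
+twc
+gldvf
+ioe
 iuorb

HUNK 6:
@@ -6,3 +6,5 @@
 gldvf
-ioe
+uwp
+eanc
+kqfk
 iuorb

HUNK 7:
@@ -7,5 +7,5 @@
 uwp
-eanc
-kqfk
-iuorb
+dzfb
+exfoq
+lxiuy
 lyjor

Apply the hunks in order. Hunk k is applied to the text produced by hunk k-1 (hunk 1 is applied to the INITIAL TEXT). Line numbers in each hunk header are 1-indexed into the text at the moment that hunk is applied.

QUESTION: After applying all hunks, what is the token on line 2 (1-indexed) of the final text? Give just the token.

Hunk 1: at line 8 remove [qlm] add [iiuzj] -> 11 lines: bzllr lsg ezzp ladl seiui izl prkn huv iiuzj iuorb lyjor
Hunk 2: at line 7 remove [huv,iiuzj] add [vqs] -> 10 lines: bzllr lsg ezzp ladl seiui izl prkn vqs iuorb lyjor
Hunk 3: at line 6 remove [prkn,vqs] add [yzmm] -> 9 lines: bzllr lsg ezzp ladl seiui izl yzmm iuorb lyjor
Hunk 4: at line 5 remove [izl,yzmm] add [usyec,qqnxq] -> 9 lines: bzllr lsg ezzp ladl seiui usyec qqnxq iuorb lyjor
Hunk 5: at line 4 remove [seiui,usyec,qqnxq] add [twc,gldvf,ioe] -> 9 lines: bzllr lsg ezzp ladl twc gldvf ioe iuorb lyjor
Hunk 6: at line 6 remove [ioe] add [uwp,eanc,kqfk] -> 11 lines: bzllr lsg ezzp ladl twc gldvf uwp eanc kqfk iuorb lyjor
Hunk 7: at line 7 remove [eanc,kqfk,iuorb] add [dzfb,exfoq,lxiuy] -> 11 lines: bzllr lsg ezzp ladl twc gldvf uwp dzfb exfoq lxiuy lyjor
Final line 2: lsg

Answer: lsg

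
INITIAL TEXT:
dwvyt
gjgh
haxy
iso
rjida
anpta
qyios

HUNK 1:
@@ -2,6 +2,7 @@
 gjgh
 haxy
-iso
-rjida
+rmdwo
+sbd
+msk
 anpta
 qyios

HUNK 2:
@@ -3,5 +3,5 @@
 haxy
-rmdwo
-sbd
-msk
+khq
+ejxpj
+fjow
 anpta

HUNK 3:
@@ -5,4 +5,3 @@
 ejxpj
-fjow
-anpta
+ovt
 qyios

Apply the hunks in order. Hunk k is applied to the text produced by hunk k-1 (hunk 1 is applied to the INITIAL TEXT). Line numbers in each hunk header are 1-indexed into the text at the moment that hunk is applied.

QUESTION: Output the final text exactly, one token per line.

Hunk 1: at line 2 remove [iso,rjida] add [rmdwo,sbd,msk] -> 8 lines: dwvyt gjgh haxy rmdwo sbd msk anpta qyios
Hunk 2: at line 3 remove [rmdwo,sbd,msk] add [khq,ejxpj,fjow] -> 8 lines: dwvyt gjgh haxy khq ejxpj fjow anpta qyios
Hunk 3: at line 5 remove [fjow,anpta] add [ovt] -> 7 lines: dwvyt gjgh haxy khq ejxpj ovt qyios

Answer: dwvyt
gjgh
haxy
khq
ejxpj
ovt
qyios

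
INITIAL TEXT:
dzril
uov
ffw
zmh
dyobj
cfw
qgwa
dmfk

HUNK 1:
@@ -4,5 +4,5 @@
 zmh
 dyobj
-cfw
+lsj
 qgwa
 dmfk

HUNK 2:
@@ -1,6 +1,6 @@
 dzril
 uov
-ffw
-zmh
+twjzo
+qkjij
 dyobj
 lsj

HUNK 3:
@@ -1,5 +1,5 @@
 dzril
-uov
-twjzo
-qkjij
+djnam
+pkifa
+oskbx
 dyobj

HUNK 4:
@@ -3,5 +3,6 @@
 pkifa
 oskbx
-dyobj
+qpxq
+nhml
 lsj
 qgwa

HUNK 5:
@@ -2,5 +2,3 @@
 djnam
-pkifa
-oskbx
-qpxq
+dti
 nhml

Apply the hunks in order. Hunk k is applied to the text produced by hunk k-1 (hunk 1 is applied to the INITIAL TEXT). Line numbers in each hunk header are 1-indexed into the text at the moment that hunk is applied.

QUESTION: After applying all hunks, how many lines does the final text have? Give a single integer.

Answer: 7

Derivation:
Hunk 1: at line 4 remove [cfw] add [lsj] -> 8 lines: dzril uov ffw zmh dyobj lsj qgwa dmfk
Hunk 2: at line 1 remove [ffw,zmh] add [twjzo,qkjij] -> 8 lines: dzril uov twjzo qkjij dyobj lsj qgwa dmfk
Hunk 3: at line 1 remove [uov,twjzo,qkjij] add [djnam,pkifa,oskbx] -> 8 lines: dzril djnam pkifa oskbx dyobj lsj qgwa dmfk
Hunk 4: at line 3 remove [dyobj] add [qpxq,nhml] -> 9 lines: dzril djnam pkifa oskbx qpxq nhml lsj qgwa dmfk
Hunk 5: at line 2 remove [pkifa,oskbx,qpxq] add [dti] -> 7 lines: dzril djnam dti nhml lsj qgwa dmfk
Final line count: 7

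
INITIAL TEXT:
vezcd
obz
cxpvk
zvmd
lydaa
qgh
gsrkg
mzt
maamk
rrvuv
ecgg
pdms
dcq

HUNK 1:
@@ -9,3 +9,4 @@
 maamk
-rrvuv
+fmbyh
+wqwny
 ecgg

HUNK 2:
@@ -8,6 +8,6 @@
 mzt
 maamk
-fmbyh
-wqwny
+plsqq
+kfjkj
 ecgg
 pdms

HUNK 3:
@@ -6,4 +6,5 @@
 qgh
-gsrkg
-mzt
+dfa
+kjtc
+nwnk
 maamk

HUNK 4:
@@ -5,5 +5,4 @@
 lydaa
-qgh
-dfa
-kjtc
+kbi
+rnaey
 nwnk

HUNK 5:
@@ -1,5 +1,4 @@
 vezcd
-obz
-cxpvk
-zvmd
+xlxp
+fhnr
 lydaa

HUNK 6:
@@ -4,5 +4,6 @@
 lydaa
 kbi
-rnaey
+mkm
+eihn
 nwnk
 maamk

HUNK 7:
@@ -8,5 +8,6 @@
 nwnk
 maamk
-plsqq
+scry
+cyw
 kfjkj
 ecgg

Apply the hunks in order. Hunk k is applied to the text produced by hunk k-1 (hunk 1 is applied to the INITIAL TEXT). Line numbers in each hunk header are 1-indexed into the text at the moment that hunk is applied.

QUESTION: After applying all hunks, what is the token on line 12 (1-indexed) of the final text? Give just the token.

Answer: kfjkj

Derivation:
Hunk 1: at line 9 remove [rrvuv] add [fmbyh,wqwny] -> 14 lines: vezcd obz cxpvk zvmd lydaa qgh gsrkg mzt maamk fmbyh wqwny ecgg pdms dcq
Hunk 2: at line 8 remove [fmbyh,wqwny] add [plsqq,kfjkj] -> 14 lines: vezcd obz cxpvk zvmd lydaa qgh gsrkg mzt maamk plsqq kfjkj ecgg pdms dcq
Hunk 3: at line 6 remove [gsrkg,mzt] add [dfa,kjtc,nwnk] -> 15 lines: vezcd obz cxpvk zvmd lydaa qgh dfa kjtc nwnk maamk plsqq kfjkj ecgg pdms dcq
Hunk 4: at line 5 remove [qgh,dfa,kjtc] add [kbi,rnaey] -> 14 lines: vezcd obz cxpvk zvmd lydaa kbi rnaey nwnk maamk plsqq kfjkj ecgg pdms dcq
Hunk 5: at line 1 remove [obz,cxpvk,zvmd] add [xlxp,fhnr] -> 13 lines: vezcd xlxp fhnr lydaa kbi rnaey nwnk maamk plsqq kfjkj ecgg pdms dcq
Hunk 6: at line 4 remove [rnaey] add [mkm,eihn] -> 14 lines: vezcd xlxp fhnr lydaa kbi mkm eihn nwnk maamk plsqq kfjkj ecgg pdms dcq
Hunk 7: at line 8 remove [plsqq] add [scry,cyw] -> 15 lines: vezcd xlxp fhnr lydaa kbi mkm eihn nwnk maamk scry cyw kfjkj ecgg pdms dcq
Final line 12: kfjkj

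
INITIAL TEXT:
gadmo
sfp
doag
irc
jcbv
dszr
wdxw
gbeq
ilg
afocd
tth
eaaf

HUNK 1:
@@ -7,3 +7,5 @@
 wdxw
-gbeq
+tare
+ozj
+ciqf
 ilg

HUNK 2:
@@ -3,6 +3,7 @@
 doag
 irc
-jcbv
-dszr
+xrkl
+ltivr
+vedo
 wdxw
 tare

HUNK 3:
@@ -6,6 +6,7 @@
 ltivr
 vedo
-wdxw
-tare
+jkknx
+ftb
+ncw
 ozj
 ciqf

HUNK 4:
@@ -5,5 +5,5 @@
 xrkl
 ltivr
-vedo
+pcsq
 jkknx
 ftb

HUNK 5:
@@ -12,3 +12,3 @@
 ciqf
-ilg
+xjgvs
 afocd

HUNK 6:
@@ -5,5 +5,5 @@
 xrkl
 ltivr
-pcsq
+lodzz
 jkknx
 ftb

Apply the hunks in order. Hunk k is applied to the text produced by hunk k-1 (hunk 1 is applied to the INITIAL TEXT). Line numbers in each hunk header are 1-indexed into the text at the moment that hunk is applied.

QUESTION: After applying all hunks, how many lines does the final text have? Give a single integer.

Answer: 16

Derivation:
Hunk 1: at line 7 remove [gbeq] add [tare,ozj,ciqf] -> 14 lines: gadmo sfp doag irc jcbv dszr wdxw tare ozj ciqf ilg afocd tth eaaf
Hunk 2: at line 3 remove [jcbv,dszr] add [xrkl,ltivr,vedo] -> 15 lines: gadmo sfp doag irc xrkl ltivr vedo wdxw tare ozj ciqf ilg afocd tth eaaf
Hunk 3: at line 6 remove [wdxw,tare] add [jkknx,ftb,ncw] -> 16 lines: gadmo sfp doag irc xrkl ltivr vedo jkknx ftb ncw ozj ciqf ilg afocd tth eaaf
Hunk 4: at line 5 remove [vedo] add [pcsq] -> 16 lines: gadmo sfp doag irc xrkl ltivr pcsq jkknx ftb ncw ozj ciqf ilg afocd tth eaaf
Hunk 5: at line 12 remove [ilg] add [xjgvs] -> 16 lines: gadmo sfp doag irc xrkl ltivr pcsq jkknx ftb ncw ozj ciqf xjgvs afocd tth eaaf
Hunk 6: at line 5 remove [pcsq] add [lodzz] -> 16 lines: gadmo sfp doag irc xrkl ltivr lodzz jkknx ftb ncw ozj ciqf xjgvs afocd tth eaaf
Final line count: 16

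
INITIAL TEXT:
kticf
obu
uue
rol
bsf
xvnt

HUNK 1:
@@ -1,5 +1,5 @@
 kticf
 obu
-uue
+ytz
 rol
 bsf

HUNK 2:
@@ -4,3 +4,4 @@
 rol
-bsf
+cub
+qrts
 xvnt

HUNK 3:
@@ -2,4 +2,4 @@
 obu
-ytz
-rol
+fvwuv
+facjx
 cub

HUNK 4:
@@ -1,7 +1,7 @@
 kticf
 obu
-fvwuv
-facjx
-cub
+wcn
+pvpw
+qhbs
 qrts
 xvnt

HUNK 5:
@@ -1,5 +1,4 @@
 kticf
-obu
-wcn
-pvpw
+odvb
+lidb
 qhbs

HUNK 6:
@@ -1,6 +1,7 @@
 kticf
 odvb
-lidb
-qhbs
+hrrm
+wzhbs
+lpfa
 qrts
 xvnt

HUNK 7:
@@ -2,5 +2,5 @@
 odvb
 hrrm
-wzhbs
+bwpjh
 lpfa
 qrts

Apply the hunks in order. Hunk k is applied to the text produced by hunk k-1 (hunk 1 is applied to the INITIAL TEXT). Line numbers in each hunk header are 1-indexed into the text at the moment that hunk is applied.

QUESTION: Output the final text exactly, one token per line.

Answer: kticf
odvb
hrrm
bwpjh
lpfa
qrts
xvnt

Derivation:
Hunk 1: at line 1 remove [uue] add [ytz] -> 6 lines: kticf obu ytz rol bsf xvnt
Hunk 2: at line 4 remove [bsf] add [cub,qrts] -> 7 lines: kticf obu ytz rol cub qrts xvnt
Hunk 3: at line 2 remove [ytz,rol] add [fvwuv,facjx] -> 7 lines: kticf obu fvwuv facjx cub qrts xvnt
Hunk 4: at line 1 remove [fvwuv,facjx,cub] add [wcn,pvpw,qhbs] -> 7 lines: kticf obu wcn pvpw qhbs qrts xvnt
Hunk 5: at line 1 remove [obu,wcn,pvpw] add [odvb,lidb] -> 6 lines: kticf odvb lidb qhbs qrts xvnt
Hunk 6: at line 1 remove [lidb,qhbs] add [hrrm,wzhbs,lpfa] -> 7 lines: kticf odvb hrrm wzhbs lpfa qrts xvnt
Hunk 7: at line 2 remove [wzhbs] add [bwpjh] -> 7 lines: kticf odvb hrrm bwpjh lpfa qrts xvnt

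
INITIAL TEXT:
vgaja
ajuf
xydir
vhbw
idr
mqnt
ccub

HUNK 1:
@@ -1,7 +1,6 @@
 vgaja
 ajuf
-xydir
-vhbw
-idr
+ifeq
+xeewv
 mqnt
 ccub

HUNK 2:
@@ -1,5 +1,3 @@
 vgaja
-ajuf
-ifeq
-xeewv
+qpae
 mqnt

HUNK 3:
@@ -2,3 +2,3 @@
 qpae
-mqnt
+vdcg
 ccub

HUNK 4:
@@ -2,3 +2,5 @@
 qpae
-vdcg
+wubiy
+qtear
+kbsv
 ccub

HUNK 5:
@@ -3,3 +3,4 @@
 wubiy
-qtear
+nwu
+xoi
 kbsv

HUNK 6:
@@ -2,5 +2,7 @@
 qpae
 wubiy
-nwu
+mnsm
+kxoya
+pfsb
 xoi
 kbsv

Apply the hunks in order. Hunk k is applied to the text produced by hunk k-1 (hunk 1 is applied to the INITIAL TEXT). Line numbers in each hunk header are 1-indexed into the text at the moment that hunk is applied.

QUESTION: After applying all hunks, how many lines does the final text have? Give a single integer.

Hunk 1: at line 1 remove [xydir,vhbw,idr] add [ifeq,xeewv] -> 6 lines: vgaja ajuf ifeq xeewv mqnt ccub
Hunk 2: at line 1 remove [ajuf,ifeq,xeewv] add [qpae] -> 4 lines: vgaja qpae mqnt ccub
Hunk 3: at line 2 remove [mqnt] add [vdcg] -> 4 lines: vgaja qpae vdcg ccub
Hunk 4: at line 2 remove [vdcg] add [wubiy,qtear,kbsv] -> 6 lines: vgaja qpae wubiy qtear kbsv ccub
Hunk 5: at line 3 remove [qtear] add [nwu,xoi] -> 7 lines: vgaja qpae wubiy nwu xoi kbsv ccub
Hunk 6: at line 2 remove [nwu] add [mnsm,kxoya,pfsb] -> 9 lines: vgaja qpae wubiy mnsm kxoya pfsb xoi kbsv ccub
Final line count: 9

Answer: 9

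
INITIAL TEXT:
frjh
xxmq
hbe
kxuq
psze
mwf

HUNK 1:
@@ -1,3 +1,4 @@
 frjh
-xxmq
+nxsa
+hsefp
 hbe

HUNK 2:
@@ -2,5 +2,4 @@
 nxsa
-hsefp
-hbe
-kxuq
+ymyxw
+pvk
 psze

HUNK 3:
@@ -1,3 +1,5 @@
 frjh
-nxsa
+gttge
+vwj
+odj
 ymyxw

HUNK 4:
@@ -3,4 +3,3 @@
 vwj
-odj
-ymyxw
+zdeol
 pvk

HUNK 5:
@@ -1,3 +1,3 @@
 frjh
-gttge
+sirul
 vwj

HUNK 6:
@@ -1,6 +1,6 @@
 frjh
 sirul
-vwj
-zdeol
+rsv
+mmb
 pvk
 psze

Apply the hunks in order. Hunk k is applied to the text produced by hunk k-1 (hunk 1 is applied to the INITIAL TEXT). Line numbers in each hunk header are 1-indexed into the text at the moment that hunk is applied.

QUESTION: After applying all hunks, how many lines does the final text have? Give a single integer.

Answer: 7

Derivation:
Hunk 1: at line 1 remove [xxmq] add [nxsa,hsefp] -> 7 lines: frjh nxsa hsefp hbe kxuq psze mwf
Hunk 2: at line 2 remove [hsefp,hbe,kxuq] add [ymyxw,pvk] -> 6 lines: frjh nxsa ymyxw pvk psze mwf
Hunk 3: at line 1 remove [nxsa] add [gttge,vwj,odj] -> 8 lines: frjh gttge vwj odj ymyxw pvk psze mwf
Hunk 4: at line 3 remove [odj,ymyxw] add [zdeol] -> 7 lines: frjh gttge vwj zdeol pvk psze mwf
Hunk 5: at line 1 remove [gttge] add [sirul] -> 7 lines: frjh sirul vwj zdeol pvk psze mwf
Hunk 6: at line 1 remove [vwj,zdeol] add [rsv,mmb] -> 7 lines: frjh sirul rsv mmb pvk psze mwf
Final line count: 7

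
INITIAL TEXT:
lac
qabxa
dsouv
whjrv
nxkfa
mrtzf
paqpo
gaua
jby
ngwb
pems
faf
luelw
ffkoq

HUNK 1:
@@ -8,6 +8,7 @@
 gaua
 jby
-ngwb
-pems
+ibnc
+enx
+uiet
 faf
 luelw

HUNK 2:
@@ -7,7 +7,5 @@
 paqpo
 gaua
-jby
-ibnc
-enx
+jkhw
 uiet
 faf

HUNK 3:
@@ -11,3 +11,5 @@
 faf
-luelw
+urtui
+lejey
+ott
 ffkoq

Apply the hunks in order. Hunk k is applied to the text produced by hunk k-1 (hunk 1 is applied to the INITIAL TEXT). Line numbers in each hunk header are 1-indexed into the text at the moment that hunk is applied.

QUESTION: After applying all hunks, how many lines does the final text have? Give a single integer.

Answer: 15

Derivation:
Hunk 1: at line 8 remove [ngwb,pems] add [ibnc,enx,uiet] -> 15 lines: lac qabxa dsouv whjrv nxkfa mrtzf paqpo gaua jby ibnc enx uiet faf luelw ffkoq
Hunk 2: at line 7 remove [jby,ibnc,enx] add [jkhw] -> 13 lines: lac qabxa dsouv whjrv nxkfa mrtzf paqpo gaua jkhw uiet faf luelw ffkoq
Hunk 3: at line 11 remove [luelw] add [urtui,lejey,ott] -> 15 lines: lac qabxa dsouv whjrv nxkfa mrtzf paqpo gaua jkhw uiet faf urtui lejey ott ffkoq
Final line count: 15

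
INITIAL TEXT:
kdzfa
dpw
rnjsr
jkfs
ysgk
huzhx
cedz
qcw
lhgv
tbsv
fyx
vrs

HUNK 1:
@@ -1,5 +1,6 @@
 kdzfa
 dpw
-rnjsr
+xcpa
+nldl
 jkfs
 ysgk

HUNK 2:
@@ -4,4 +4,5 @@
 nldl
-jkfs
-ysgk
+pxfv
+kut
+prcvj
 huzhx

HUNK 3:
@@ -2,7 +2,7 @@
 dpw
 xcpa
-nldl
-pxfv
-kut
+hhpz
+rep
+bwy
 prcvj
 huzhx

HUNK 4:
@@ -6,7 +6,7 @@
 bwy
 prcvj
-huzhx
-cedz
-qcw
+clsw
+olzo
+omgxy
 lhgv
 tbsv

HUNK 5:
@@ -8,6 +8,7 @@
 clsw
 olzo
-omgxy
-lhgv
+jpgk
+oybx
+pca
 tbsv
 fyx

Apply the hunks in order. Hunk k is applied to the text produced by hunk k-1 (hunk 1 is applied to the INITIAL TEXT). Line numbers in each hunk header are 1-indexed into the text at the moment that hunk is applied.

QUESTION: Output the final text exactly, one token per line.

Hunk 1: at line 1 remove [rnjsr] add [xcpa,nldl] -> 13 lines: kdzfa dpw xcpa nldl jkfs ysgk huzhx cedz qcw lhgv tbsv fyx vrs
Hunk 2: at line 4 remove [jkfs,ysgk] add [pxfv,kut,prcvj] -> 14 lines: kdzfa dpw xcpa nldl pxfv kut prcvj huzhx cedz qcw lhgv tbsv fyx vrs
Hunk 3: at line 2 remove [nldl,pxfv,kut] add [hhpz,rep,bwy] -> 14 lines: kdzfa dpw xcpa hhpz rep bwy prcvj huzhx cedz qcw lhgv tbsv fyx vrs
Hunk 4: at line 6 remove [huzhx,cedz,qcw] add [clsw,olzo,omgxy] -> 14 lines: kdzfa dpw xcpa hhpz rep bwy prcvj clsw olzo omgxy lhgv tbsv fyx vrs
Hunk 5: at line 8 remove [omgxy,lhgv] add [jpgk,oybx,pca] -> 15 lines: kdzfa dpw xcpa hhpz rep bwy prcvj clsw olzo jpgk oybx pca tbsv fyx vrs

Answer: kdzfa
dpw
xcpa
hhpz
rep
bwy
prcvj
clsw
olzo
jpgk
oybx
pca
tbsv
fyx
vrs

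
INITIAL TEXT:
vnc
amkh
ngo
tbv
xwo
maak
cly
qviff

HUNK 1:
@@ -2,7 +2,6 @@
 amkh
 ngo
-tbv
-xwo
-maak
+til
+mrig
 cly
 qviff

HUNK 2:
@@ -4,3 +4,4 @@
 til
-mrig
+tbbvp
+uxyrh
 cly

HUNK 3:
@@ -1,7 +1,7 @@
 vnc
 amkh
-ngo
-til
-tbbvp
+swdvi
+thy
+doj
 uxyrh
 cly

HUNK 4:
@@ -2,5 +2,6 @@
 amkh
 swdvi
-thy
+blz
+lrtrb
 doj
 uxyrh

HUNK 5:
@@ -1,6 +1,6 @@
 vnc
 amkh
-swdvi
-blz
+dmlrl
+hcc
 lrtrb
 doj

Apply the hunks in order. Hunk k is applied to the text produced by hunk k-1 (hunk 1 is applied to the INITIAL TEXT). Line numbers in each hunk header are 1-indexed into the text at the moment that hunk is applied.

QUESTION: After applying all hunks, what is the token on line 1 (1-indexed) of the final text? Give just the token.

Hunk 1: at line 2 remove [tbv,xwo,maak] add [til,mrig] -> 7 lines: vnc amkh ngo til mrig cly qviff
Hunk 2: at line 4 remove [mrig] add [tbbvp,uxyrh] -> 8 lines: vnc amkh ngo til tbbvp uxyrh cly qviff
Hunk 3: at line 1 remove [ngo,til,tbbvp] add [swdvi,thy,doj] -> 8 lines: vnc amkh swdvi thy doj uxyrh cly qviff
Hunk 4: at line 2 remove [thy] add [blz,lrtrb] -> 9 lines: vnc amkh swdvi blz lrtrb doj uxyrh cly qviff
Hunk 5: at line 1 remove [swdvi,blz] add [dmlrl,hcc] -> 9 lines: vnc amkh dmlrl hcc lrtrb doj uxyrh cly qviff
Final line 1: vnc

Answer: vnc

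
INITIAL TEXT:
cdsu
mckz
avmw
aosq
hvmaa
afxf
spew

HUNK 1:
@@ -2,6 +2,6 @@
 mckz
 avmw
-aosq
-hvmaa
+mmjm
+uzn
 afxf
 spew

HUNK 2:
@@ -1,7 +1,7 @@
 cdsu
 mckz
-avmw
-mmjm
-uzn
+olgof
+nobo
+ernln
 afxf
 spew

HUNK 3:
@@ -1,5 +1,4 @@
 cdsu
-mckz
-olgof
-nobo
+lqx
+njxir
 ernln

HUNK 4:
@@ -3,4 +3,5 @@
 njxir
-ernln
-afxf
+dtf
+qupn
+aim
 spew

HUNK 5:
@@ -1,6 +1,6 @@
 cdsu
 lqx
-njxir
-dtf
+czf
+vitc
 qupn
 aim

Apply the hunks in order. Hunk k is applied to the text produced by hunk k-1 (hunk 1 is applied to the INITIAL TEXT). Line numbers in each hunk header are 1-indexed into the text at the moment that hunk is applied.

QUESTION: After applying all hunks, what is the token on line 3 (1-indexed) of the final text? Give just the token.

Answer: czf

Derivation:
Hunk 1: at line 2 remove [aosq,hvmaa] add [mmjm,uzn] -> 7 lines: cdsu mckz avmw mmjm uzn afxf spew
Hunk 2: at line 1 remove [avmw,mmjm,uzn] add [olgof,nobo,ernln] -> 7 lines: cdsu mckz olgof nobo ernln afxf spew
Hunk 3: at line 1 remove [mckz,olgof,nobo] add [lqx,njxir] -> 6 lines: cdsu lqx njxir ernln afxf spew
Hunk 4: at line 3 remove [ernln,afxf] add [dtf,qupn,aim] -> 7 lines: cdsu lqx njxir dtf qupn aim spew
Hunk 5: at line 1 remove [njxir,dtf] add [czf,vitc] -> 7 lines: cdsu lqx czf vitc qupn aim spew
Final line 3: czf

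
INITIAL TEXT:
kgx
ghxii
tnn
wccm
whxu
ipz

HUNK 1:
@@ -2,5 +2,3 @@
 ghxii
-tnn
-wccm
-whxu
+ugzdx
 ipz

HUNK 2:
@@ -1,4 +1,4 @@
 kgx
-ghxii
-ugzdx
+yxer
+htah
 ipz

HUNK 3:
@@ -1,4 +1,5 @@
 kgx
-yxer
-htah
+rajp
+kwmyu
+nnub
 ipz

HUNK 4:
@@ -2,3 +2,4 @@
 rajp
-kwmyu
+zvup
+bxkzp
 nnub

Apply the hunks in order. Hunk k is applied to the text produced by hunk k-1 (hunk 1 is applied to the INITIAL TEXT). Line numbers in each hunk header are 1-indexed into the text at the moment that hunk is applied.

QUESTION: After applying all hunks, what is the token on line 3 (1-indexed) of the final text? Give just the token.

Hunk 1: at line 2 remove [tnn,wccm,whxu] add [ugzdx] -> 4 lines: kgx ghxii ugzdx ipz
Hunk 2: at line 1 remove [ghxii,ugzdx] add [yxer,htah] -> 4 lines: kgx yxer htah ipz
Hunk 3: at line 1 remove [yxer,htah] add [rajp,kwmyu,nnub] -> 5 lines: kgx rajp kwmyu nnub ipz
Hunk 4: at line 2 remove [kwmyu] add [zvup,bxkzp] -> 6 lines: kgx rajp zvup bxkzp nnub ipz
Final line 3: zvup

Answer: zvup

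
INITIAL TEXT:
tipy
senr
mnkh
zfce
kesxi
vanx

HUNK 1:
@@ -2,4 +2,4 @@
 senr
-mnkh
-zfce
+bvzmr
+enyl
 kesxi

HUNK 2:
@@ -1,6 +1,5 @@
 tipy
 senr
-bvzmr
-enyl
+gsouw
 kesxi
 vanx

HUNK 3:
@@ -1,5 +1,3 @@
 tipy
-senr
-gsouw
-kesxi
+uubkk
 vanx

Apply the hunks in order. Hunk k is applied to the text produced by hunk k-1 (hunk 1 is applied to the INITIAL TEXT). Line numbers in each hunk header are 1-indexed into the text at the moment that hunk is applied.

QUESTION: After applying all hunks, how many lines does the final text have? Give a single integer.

Answer: 3

Derivation:
Hunk 1: at line 2 remove [mnkh,zfce] add [bvzmr,enyl] -> 6 lines: tipy senr bvzmr enyl kesxi vanx
Hunk 2: at line 1 remove [bvzmr,enyl] add [gsouw] -> 5 lines: tipy senr gsouw kesxi vanx
Hunk 3: at line 1 remove [senr,gsouw,kesxi] add [uubkk] -> 3 lines: tipy uubkk vanx
Final line count: 3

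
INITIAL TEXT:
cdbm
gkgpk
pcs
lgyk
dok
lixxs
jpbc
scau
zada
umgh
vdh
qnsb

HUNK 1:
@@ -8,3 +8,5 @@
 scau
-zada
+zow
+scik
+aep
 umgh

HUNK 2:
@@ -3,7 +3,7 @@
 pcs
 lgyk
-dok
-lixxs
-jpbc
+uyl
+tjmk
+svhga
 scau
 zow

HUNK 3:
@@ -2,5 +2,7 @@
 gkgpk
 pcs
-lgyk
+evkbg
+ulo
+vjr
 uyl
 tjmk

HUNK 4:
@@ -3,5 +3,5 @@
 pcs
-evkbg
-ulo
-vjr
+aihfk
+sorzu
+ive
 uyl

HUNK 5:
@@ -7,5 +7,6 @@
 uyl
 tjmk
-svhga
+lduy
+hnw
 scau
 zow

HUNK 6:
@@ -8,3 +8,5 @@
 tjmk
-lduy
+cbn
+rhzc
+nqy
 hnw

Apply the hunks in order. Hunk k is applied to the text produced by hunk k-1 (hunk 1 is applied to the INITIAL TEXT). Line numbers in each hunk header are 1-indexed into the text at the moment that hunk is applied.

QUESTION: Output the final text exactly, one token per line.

Answer: cdbm
gkgpk
pcs
aihfk
sorzu
ive
uyl
tjmk
cbn
rhzc
nqy
hnw
scau
zow
scik
aep
umgh
vdh
qnsb

Derivation:
Hunk 1: at line 8 remove [zada] add [zow,scik,aep] -> 14 lines: cdbm gkgpk pcs lgyk dok lixxs jpbc scau zow scik aep umgh vdh qnsb
Hunk 2: at line 3 remove [dok,lixxs,jpbc] add [uyl,tjmk,svhga] -> 14 lines: cdbm gkgpk pcs lgyk uyl tjmk svhga scau zow scik aep umgh vdh qnsb
Hunk 3: at line 2 remove [lgyk] add [evkbg,ulo,vjr] -> 16 lines: cdbm gkgpk pcs evkbg ulo vjr uyl tjmk svhga scau zow scik aep umgh vdh qnsb
Hunk 4: at line 3 remove [evkbg,ulo,vjr] add [aihfk,sorzu,ive] -> 16 lines: cdbm gkgpk pcs aihfk sorzu ive uyl tjmk svhga scau zow scik aep umgh vdh qnsb
Hunk 5: at line 7 remove [svhga] add [lduy,hnw] -> 17 lines: cdbm gkgpk pcs aihfk sorzu ive uyl tjmk lduy hnw scau zow scik aep umgh vdh qnsb
Hunk 6: at line 8 remove [lduy] add [cbn,rhzc,nqy] -> 19 lines: cdbm gkgpk pcs aihfk sorzu ive uyl tjmk cbn rhzc nqy hnw scau zow scik aep umgh vdh qnsb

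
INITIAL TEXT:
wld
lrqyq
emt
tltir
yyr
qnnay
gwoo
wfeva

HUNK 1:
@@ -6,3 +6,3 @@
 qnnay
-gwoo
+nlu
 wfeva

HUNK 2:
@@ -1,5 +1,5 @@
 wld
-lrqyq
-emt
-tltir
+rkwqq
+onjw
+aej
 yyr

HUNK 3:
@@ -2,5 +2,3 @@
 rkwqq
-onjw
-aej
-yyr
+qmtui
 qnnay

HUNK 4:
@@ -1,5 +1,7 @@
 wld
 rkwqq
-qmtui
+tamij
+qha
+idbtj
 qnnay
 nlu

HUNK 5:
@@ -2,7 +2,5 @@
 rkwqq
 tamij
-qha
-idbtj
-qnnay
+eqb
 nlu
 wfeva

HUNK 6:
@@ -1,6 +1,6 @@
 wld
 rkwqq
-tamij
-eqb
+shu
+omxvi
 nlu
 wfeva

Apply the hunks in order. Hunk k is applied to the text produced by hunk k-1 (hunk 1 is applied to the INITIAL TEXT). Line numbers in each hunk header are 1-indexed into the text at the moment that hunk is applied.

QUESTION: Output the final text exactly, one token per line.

Answer: wld
rkwqq
shu
omxvi
nlu
wfeva

Derivation:
Hunk 1: at line 6 remove [gwoo] add [nlu] -> 8 lines: wld lrqyq emt tltir yyr qnnay nlu wfeva
Hunk 2: at line 1 remove [lrqyq,emt,tltir] add [rkwqq,onjw,aej] -> 8 lines: wld rkwqq onjw aej yyr qnnay nlu wfeva
Hunk 3: at line 2 remove [onjw,aej,yyr] add [qmtui] -> 6 lines: wld rkwqq qmtui qnnay nlu wfeva
Hunk 4: at line 1 remove [qmtui] add [tamij,qha,idbtj] -> 8 lines: wld rkwqq tamij qha idbtj qnnay nlu wfeva
Hunk 5: at line 2 remove [qha,idbtj,qnnay] add [eqb] -> 6 lines: wld rkwqq tamij eqb nlu wfeva
Hunk 6: at line 1 remove [tamij,eqb] add [shu,omxvi] -> 6 lines: wld rkwqq shu omxvi nlu wfeva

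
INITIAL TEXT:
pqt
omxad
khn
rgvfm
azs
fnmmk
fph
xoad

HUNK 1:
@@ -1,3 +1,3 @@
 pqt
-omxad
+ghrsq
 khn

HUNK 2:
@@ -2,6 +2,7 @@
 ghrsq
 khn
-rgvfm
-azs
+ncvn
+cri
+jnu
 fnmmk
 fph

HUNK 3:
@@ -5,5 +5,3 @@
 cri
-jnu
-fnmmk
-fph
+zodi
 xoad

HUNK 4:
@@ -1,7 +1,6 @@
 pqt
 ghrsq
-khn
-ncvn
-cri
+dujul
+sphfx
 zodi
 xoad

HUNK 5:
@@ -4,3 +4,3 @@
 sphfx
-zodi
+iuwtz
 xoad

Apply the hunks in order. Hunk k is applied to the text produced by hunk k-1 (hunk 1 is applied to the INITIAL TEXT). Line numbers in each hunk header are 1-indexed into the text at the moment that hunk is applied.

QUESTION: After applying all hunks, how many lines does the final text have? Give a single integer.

Answer: 6

Derivation:
Hunk 1: at line 1 remove [omxad] add [ghrsq] -> 8 lines: pqt ghrsq khn rgvfm azs fnmmk fph xoad
Hunk 2: at line 2 remove [rgvfm,azs] add [ncvn,cri,jnu] -> 9 lines: pqt ghrsq khn ncvn cri jnu fnmmk fph xoad
Hunk 3: at line 5 remove [jnu,fnmmk,fph] add [zodi] -> 7 lines: pqt ghrsq khn ncvn cri zodi xoad
Hunk 4: at line 1 remove [khn,ncvn,cri] add [dujul,sphfx] -> 6 lines: pqt ghrsq dujul sphfx zodi xoad
Hunk 5: at line 4 remove [zodi] add [iuwtz] -> 6 lines: pqt ghrsq dujul sphfx iuwtz xoad
Final line count: 6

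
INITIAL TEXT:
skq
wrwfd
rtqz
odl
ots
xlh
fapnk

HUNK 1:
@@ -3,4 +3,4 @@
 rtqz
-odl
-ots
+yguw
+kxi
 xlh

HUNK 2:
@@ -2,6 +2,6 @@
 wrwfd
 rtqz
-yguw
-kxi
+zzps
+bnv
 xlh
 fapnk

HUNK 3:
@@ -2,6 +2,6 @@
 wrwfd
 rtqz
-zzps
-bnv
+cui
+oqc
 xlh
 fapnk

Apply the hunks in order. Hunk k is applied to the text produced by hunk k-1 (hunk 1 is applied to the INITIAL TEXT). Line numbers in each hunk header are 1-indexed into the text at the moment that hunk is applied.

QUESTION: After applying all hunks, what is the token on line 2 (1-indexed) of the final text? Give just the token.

Answer: wrwfd

Derivation:
Hunk 1: at line 3 remove [odl,ots] add [yguw,kxi] -> 7 lines: skq wrwfd rtqz yguw kxi xlh fapnk
Hunk 2: at line 2 remove [yguw,kxi] add [zzps,bnv] -> 7 lines: skq wrwfd rtqz zzps bnv xlh fapnk
Hunk 3: at line 2 remove [zzps,bnv] add [cui,oqc] -> 7 lines: skq wrwfd rtqz cui oqc xlh fapnk
Final line 2: wrwfd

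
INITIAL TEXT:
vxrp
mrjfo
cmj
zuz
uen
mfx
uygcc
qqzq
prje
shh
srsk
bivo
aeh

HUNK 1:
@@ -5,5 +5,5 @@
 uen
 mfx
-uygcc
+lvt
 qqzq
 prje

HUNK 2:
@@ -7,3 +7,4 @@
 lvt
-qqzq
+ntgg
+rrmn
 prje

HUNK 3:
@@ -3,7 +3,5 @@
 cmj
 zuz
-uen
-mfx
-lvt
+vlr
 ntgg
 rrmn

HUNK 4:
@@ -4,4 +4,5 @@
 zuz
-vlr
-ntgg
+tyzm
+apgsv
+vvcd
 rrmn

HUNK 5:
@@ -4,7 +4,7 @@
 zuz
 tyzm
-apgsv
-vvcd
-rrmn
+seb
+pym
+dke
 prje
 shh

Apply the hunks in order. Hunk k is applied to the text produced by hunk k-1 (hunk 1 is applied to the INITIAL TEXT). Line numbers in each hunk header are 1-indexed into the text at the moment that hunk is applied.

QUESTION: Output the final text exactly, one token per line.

Answer: vxrp
mrjfo
cmj
zuz
tyzm
seb
pym
dke
prje
shh
srsk
bivo
aeh

Derivation:
Hunk 1: at line 5 remove [uygcc] add [lvt] -> 13 lines: vxrp mrjfo cmj zuz uen mfx lvt qqzq prje shh srsk bivo aeh
Hunk 2: at line 7 remove [qqzq] add [ntgg,rrmn] -> 14 lines: vxrp mrjfo cmj zuz uen mfx lvt ntgg rrmn prje shh srsk bivo aeh
Hunk 3: at line 3 remove [uen,mfx,lvt] add [vlr] -> 12 lines: vxrp mrjfo cmj zuz vlr ntgg rrmn prje shh srsk bivo aeh
Hunk 4: at line 4 remove [vlr,ntgg] add [tyzm,apgsv,vvcd] -> 13 lines: vxrp mrjfo cmj zuz tyzm apgsv vvcd rrmn prje shh srsk bivo aeh
Hunk 5: at line 4 remove [apgsv,vvcd,rrmn] add [seb,pym,dke] -> 13 lines: vxrp mrjfo cmj zuz tyzm seb pym dke prje shh srsk bivo aeh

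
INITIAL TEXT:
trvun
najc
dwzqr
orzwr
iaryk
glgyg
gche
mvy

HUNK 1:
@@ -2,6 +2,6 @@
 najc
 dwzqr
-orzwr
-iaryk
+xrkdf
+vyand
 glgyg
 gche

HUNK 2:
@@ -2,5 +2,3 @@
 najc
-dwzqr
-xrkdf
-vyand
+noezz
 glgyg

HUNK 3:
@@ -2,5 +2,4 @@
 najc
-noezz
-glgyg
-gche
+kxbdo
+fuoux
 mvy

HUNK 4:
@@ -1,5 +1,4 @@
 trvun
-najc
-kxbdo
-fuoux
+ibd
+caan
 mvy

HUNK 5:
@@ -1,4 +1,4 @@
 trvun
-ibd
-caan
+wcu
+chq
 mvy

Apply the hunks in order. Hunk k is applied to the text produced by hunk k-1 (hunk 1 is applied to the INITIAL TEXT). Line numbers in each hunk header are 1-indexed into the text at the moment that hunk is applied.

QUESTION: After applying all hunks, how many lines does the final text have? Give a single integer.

Hunk 1: at line 2 remove [orzwr,iaryk] add [xrkdf,vyand] -> 8 lines: trvun najc dwzqr xrkdf vyand glgyg gche mvy
Hunk 2: at line 2 remove [dwzqr,xrkdf,vyand] add [noezz] -> 6 lines: trvun najc noezz glgyg gche mvy
Hunk 3: at line 2 remove [noezz,glgyg,gche] add [kxbdo,fuoux] -> 5 lines: trvun najc kxbdo fuoux mvy
Hunk 4: at line 1 remove [najc,kxbdo,fuoux] add [ibd,caan] -> 4 lines: trvun ibd caan mvy
Hunk 5: at line 1 remove [ibd,caan] add [wcu,chq] -> 4 lines: trvun wcu chq mvy
Final line count: 4

Answer: 4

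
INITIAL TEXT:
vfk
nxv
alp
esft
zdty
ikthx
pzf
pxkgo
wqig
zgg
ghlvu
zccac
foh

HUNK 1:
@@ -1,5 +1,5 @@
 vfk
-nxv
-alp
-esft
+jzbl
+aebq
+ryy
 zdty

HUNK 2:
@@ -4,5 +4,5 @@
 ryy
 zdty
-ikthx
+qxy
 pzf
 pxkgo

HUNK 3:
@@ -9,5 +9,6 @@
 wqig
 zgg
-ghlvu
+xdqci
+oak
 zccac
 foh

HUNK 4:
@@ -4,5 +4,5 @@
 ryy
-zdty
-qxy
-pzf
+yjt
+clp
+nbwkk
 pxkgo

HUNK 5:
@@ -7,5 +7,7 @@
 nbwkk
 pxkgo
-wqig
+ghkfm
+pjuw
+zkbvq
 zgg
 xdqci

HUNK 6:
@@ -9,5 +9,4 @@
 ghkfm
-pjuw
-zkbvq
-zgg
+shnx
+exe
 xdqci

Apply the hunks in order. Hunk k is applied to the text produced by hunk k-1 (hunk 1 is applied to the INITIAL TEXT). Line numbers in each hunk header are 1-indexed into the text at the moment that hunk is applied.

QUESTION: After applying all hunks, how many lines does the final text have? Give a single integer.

Answer: 15

Derivation:
Hunk 1: at line 1 remove [nxv,alp,esft] add [jzbl,aebq,ryy] -> 13 lines: vfk jzbl aebq ryy zdty ikthx pzf pxkgo wqig zgg ghlvu zccac foh
Hunk 2: at line 4 remove [ikthx] add [qxy] -> 13 lines: vfk jzbl aebq ryy zdty qxy pzf pxkgo wqig zgg ghlvu zccac foh
Hunk 3: at line 9 remove [ghlvu] add [xdqci,oak] -> 14 lines: vfk jzbl aebq ryy zdty qxy pzf pxkgo wqig zgg xdqci oak zccac foh
Hunk 4: at line 4 remove [zdty,qxy,pzf] add [yjt,clp,nbwkk] -> 14 lines: vfk jzbl aebq ryy yjt clp nbwkk pxkgo wqig zgg xdqci oak zccac foh
Hunk 5: at line 7 remove [wqig] add [ghkfm,pjuw,zkbvq] -> 16 lines: vfk jzbl aebq ryy yjt clp nbwkk pxkgo ghkfm pjuw zkbvq zgg xdqci oak zccac foh
Hunk 6: at line 9 remove [pjuw,zkbvq,zgg] add [shnx,exe] -> 15 lines: vfk jzbl aebq ryy yjt clp nbwkk pxkgo ghkfm shnx exe xdqci oak zccac foh
Final line count: 15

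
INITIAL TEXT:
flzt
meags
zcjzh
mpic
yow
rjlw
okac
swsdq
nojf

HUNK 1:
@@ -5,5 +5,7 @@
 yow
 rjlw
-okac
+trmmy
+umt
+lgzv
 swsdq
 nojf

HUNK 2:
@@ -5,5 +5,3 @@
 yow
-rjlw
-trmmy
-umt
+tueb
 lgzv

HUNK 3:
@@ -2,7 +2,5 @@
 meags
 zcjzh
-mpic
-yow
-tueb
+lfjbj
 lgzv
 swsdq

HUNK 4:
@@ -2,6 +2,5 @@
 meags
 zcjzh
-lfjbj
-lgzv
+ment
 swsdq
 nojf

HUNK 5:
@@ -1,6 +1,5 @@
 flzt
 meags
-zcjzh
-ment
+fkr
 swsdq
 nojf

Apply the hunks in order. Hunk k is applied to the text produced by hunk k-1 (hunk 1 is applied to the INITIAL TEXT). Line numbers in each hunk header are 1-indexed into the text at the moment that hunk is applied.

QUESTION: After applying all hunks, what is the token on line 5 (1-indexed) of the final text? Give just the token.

Answer: nojf

Derivation:
Hunk 1: at line 5 remove [okac] add [trmmy,umt,lgzv] -> 11 lines: flzt meags zcjzh mpic yow rjlw trmmy umt lgzv swsdq nojf
Hunk 2: at line 5 remove [rjlw,trmmy,umt] add [tueb] -> 9 lines: flzt meags zcjzh mpic yow tueb lgzv swsdq nojf
Hunk 3: at line 2 remove [mpic,yow,tueb] add [lfjbj] -> 7 lines: flzt meags zcjzh lfjbj lgzv swsdq nojf
Hunk 4: at line 2 remove [lfjbj,lgzv] add [ment] -> 6 lines: flzt meags zcjzh ment swsdq nojf
Hunk 5: at line 1 remove [zcjzh,ment] add [fkr] -> 5 lines: flzt meags fkr swsdq nojf
Final line 5: nojf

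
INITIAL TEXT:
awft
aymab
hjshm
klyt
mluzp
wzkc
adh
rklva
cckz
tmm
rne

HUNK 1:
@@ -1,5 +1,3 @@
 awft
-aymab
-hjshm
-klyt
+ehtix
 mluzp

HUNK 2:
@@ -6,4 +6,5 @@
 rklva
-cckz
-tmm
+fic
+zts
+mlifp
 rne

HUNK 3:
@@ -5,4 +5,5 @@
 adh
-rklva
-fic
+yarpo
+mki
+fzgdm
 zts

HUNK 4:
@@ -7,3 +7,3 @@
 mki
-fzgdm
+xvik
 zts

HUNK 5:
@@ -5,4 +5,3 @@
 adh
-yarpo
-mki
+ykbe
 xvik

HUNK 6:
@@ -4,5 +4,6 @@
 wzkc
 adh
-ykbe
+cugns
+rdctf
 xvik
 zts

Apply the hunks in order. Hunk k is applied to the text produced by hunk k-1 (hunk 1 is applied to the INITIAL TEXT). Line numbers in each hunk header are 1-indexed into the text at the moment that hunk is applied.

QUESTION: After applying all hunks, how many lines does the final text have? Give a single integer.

Answer: 11

Derivation:
Hunk 1: at line 1 remove [aymab,hjshm,klyt] add [ehtix] -> 9 lines: awft ehtix mluzp wzkc adh rklva cckz tmm rne
Hunk 2: at line 6 remove [cckz,tmm] add [fic,zts,mlifp] -> 10 lines: awft ehtix mluzp wzkc adh rklva fic zts mlifp rne
Hunk 3: at line 5 remove [rklva,fic] add [yarpo,mki,fzgdm] -> 11 lines: awft ehtix mluzp wzkc adh yarpo mki fzgdm zts mlifp rne
Hunk 4: at line 7 remove [fzgdm] add [xvik] -> 11 lines: awft ehtix mluzp wzkc adh yarpo mki xvik zts mlifp rne
Hunk 5: at line 5 remove [yarpo,mki] add [ykbe] -> 10 lines: awft ehtix mluzp wzkc adh ykbe xvik zts mlifp rne
Hunk 6: at line 4 remove [ykbe] add [cugns,rdctf] -> 11 lines: awft ehtix mluzp wzkc adh cugns rdctf xvik zts mlifp rne
Final line count: 11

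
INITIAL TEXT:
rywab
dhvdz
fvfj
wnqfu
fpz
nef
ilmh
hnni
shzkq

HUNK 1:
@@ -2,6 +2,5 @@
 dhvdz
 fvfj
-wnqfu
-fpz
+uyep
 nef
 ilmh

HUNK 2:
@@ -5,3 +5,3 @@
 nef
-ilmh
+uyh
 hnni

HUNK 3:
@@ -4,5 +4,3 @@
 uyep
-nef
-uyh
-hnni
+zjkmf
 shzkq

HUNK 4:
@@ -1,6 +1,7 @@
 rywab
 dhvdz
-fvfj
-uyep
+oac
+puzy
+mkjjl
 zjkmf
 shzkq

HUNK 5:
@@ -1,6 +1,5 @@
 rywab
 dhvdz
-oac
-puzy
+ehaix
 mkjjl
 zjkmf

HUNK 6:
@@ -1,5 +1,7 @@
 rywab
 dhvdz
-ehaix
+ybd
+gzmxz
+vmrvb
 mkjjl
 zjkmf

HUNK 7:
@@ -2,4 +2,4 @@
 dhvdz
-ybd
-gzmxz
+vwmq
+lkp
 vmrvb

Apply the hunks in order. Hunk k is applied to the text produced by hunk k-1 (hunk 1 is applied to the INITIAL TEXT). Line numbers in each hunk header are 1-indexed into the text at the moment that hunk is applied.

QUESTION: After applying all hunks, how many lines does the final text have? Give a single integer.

Answer: 8

Derivation:
Hunk 1: at line 2 remove [wnqfu,fpz] add [uyep] -> 8 lines: rywab dhvdz fvfj uyep nef ilmh hnni shzkq
Hunk 2: at line 5 remove [ilmh] add [uyh] -> 8 lines: rywab dhvdz fvfj uyep nef uyh hnni shzkq
Hunk 3: at line 4 remove [nef,uyh,hnni] add [zjkmf] -> 6 lines: rywab dhvdz fvfj uyep zjkmf shzkq
Hunk 4: at line 1 remove [fvfj,uyep] add [oac,puzy,mkjjl] -> 7 lines: rywab dhvdz oac puzy mkjjl zjkmf shzkq
Hunk 5: at line 1 remove [oac,puzy] add [ehaix] -> 6 lines: rywab dhvdz ehaix mkjjl zjkmf shzkq
Hunk 6: at line 1 remove [ehaix] add [ybd,gzmxz,vmrvb] -> 8 lines: rywab dhvdz ybd gzmxz vmrvb mkjjl zjkmf shzkq
Hunk 7: at line 2 remove [ybd,gzmxz] add [vwmq,lkp] -> 8 lines: rywab dhvdz vwmq lkp vmrvb mkjjl zjkmf shzkq
Final line count: 8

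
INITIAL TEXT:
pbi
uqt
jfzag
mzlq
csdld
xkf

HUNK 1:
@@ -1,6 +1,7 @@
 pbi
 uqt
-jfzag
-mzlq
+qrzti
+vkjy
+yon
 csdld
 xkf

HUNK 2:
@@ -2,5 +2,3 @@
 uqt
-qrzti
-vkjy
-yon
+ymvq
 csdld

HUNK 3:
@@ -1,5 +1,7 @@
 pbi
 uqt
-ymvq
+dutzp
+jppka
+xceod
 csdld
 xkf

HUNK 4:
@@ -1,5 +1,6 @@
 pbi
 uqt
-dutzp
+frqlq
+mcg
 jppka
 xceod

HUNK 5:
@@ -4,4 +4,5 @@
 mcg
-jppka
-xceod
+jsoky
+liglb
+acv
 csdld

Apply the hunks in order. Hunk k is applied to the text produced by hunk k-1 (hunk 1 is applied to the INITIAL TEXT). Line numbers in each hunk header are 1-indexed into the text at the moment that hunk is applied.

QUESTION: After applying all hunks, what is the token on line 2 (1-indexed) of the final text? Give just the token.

Hunk 1: at line 1 remove [jfzag,mzlq] add [qrzti,vkjy,yon] -> 7 lines: pbi uqt qrzti vkjy yon csdld xkf
Hunk 2: at line 2 remove [qrzti,vkjy,yon] add [ymvq] -> 5 lines: pbi uqt ymvq csdld xkf
Hunk 3: at line 1 remove [ymvq] add [dutzp,jppka,xceod] -> 7 lines: pbi uqt dutzp jppka xceod csdld xkf
Hunk 4: at line 1 remove [dutzp] add [frqlq,mcg] -> 8 lines: pbi uqt frqlq mcg jppka xceod csdld xkf
Hunk 5: at line 4 remove [jppka,xceod] add [jsoky,liglb,acv] -> 9 lines: pbi uqt frqlq mcg jsoky liglb acv csdld xkf
Final line 2: uqt

Answer: uqt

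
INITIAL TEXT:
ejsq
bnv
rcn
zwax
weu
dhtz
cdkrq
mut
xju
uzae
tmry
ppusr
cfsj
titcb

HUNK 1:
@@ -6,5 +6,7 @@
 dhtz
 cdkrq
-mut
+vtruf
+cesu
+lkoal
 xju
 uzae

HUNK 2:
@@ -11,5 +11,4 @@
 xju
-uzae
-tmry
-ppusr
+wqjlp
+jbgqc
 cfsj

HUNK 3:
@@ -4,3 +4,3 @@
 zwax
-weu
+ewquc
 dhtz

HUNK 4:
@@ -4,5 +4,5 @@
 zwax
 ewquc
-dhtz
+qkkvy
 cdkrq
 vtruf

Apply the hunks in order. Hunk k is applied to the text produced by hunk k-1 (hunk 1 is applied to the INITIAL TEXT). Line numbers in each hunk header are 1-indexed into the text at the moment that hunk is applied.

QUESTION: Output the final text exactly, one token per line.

Answer: ejsq
bnv
rcn
zwax
ewquc
qkkvy
cdkrq
vtruf
cesu
lkoal
xju
wqjlp
jbgqc
cfsj
titcb

Derivation:
Hunk 1: at line 6 remove [mut] add [vtruf,cesu,lkoal] -> 16 lines: ejsq bnv rcn zwax weu dhtz cdkrq vtruf cesu lkoal xju uzae tmry ppusr cfsj titcb
Hunk 2: at line 11 remove [uzae,tmry,ppusr] add [wqjlp,jbgqc] -> 15 lines: ejsq bnv rcn zwax weu dhtz cdkrq vtruf cesu lkoal xju wqjlp jbgqc cfsj titcb
Hunk 3: at line 4 remove [weu] add [ewquc] -> 15 lines: ejsq bnv rcn zwax ewquc dhtz cdkrq vtruf cesu lkoal xju wqjlp jbgqc cfsj titcb
Hunk 4: at line 4 remove [dhtz] add [qkkvy] -> 15 lines: ejsq bnv rcn zwax ewquc qkkvy cdkrq vtruf cesu lkoal xju wqjlp jbgqc cfsj titcb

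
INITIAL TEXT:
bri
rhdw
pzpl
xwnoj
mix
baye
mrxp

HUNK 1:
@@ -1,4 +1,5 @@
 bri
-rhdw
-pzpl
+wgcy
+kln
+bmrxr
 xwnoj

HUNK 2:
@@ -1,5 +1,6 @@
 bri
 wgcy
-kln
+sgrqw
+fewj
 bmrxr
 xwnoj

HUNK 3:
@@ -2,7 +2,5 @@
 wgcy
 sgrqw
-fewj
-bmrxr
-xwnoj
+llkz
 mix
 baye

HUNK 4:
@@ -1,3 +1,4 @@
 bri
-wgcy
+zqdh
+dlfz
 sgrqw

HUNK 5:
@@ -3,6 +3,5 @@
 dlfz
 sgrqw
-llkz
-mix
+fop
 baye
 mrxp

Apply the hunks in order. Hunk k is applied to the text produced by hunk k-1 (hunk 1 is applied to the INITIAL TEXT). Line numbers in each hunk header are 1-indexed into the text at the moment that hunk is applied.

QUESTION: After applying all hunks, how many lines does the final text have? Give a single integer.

Answer: 7

Derivation:
Hunk 1: at line 1 remove [rhdw,pzpl] add [wgcy,kln,bmrxr] -> 8 lines: bri wgcy kln bmrxr xwnoj mix baye mrxp
Hunk 2: at line 1 remove [kln] add [sgrqw,fewj] -> 9 lines: bri wgcy sgrqw fewj bmrxr xwnoj mix baye mrxp
Hunk 3: at line 2 remove [fewj,bmrxr,xwnoj] add [llkz] -> 7 lines: bri wgcy sgrqw llkz mix baye mrxp
Hunk 4: at line 1 remove [wgcy] add [zqdh,dlfz] -> 8 lines: bri zqdh dlfz sgrqw llkz mix baye mrxp
Hunk 5: at line 3 remove [llkz,mix] add [fop] -> 7 lines: bri zqdh dlfz sgrqw fop baye mrxp
Final line count: 7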